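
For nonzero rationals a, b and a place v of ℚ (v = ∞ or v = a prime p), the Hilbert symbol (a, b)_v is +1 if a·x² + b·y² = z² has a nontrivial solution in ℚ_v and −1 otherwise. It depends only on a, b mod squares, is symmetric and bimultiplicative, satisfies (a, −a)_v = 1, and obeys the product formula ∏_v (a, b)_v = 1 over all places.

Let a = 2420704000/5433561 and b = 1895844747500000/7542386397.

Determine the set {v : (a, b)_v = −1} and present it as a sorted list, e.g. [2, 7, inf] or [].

Mod squares: a ≡ 715, b ≡ 1430. Check v ∈ {∞, 2, 3, 5, 7, 11, 13, 19, 23, 31, 37}.
v=23: a=23^2·(≡16), b=23^2·(≡13) mod 23; (16|23)=+1, (13|23)=+1; (−1)^{2·2·11}·(+1)^2·(+1)^2 = +1.
v=37: a=37^-2·(≡9), b=37^-2·(≡32) mod 37; (9|37)=+1, (32|37)=-1; (−1)^{-2·-2·18}·(+1)^-2·(-1)^-2 = +1.
v=∞: 715 > 0 and 1430 > 0  ⇒  (a,b)_∞ = +1.
v=3: a=3^-4·(≡1), b=3^-2·(≡2) mod 3; (1|3)=+1, (2|3)=-1; (−1)^{-4·-2·1}·(+1)^-2·(-1)^-4 = +1.
v=11: a=11^1·(≡2), b=11^1·(≡3) mod 11; (2|11)=-1, (3|11)=+1; (−1)^{1·1·5}·(-1)^1·(+1)^1 = +1.
v=7: a=7^-2·(≡4), b=7^-2·(≡2) mod 7; (4|7)=+1, (2|7)=+1; (−1)^{-2·-2·3}·(+1)^-2·(+1)^-2 = +1.
v=31: a=31^0·(≡5), b=31^-2·(≡2) mod 31; (5|31)=+1, (2|31)=+1; (−1)^{0·-2·15}·(+1)^-2·(+1)^0 = +1.
v=2: v_2(a)=8, v_2(b)=5; units ≡ 3, 3 (mod 8); ε·ε+αω+βω = 1·1+8·1+5·1 ≡ 0  ⇒  (a,b)_2 = +1.
v=13: a=13^1·(≡10), b=13^-1·(≡6) mod 13; (10|13)=+1, (6|13)=-1; (−1)^{1·-1·6}·(+1)^-1·(-1)^1 = -1.
v=5: a=5^3·(≡2), b=5^7·(≡4) mod 5; (2|5)=-1, (4|5)=+1; (−1)^{3·7·2}·(-1)^7·(+1)^3 = -1.
v=19: a=19^0·(≡3), b=19^4·(≡7) mod 19; (3|19)=-1, (7|19)=+1; (−1)^{0·4·9}·(-1)^4·(+1)^0 = +1.
(715, 1430 / ℚ) ramifies at {5, 13}: a division algebra.

[5, 13]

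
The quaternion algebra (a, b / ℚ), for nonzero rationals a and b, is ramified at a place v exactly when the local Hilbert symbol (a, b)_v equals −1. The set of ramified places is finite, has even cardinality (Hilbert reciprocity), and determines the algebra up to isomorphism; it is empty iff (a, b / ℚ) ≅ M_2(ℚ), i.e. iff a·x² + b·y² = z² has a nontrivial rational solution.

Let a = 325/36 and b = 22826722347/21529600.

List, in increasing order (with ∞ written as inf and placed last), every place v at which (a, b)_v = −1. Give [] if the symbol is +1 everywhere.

Mod squares: a ≡ 13, b ≡ 9867. Check v ∈ {∞, 2, 3, 5, 11, 13, 23, 29}.
v=13: a=13^1·(≡9), b=13^5·(≡2) mod 13; (9|13)=+1, (2|13)=-1; (−1)^{1·5·6}·(+1)^5·(-1)^1 = -1.
v=23: a=23^0·(≡2), b=23^1·(≡21) mod 23; (2|23)=+1, (21|23)=-1; (−1)^{0·1·11}·(+1)^1·(-1)^0 = +1.
v=∞: 13 > 0 and 9867 > 0  ⇒  (a,b)_∞ = +1.
v=5: a=5^2·(≡3), b=5^-2·(≡3) mod 5; (3|5)=-1, (3|5)=-1; (−1)^{2·-2·2}·(-1)^-2·(-1)^2 = +1.
v=11: a=11^0·(≡2), b=11^1·(≡8) mod 11; (2|11)=-1, (8|11)=-1; (−1)^{0·1·5}·(-1)^1·(-1)^0 = -1.
v=29: a=29^0·(≡5), b=29^-2·(≡5) mod 29; (5|29)=+1, (5|29)=+1; (−1)^{0·-2·14}·(+1)^-2·(+1)^0 = +1.
v=3: a=3^-2·(≡1), b=3^5·(≡1) mod 3; (1|3)=+1, (1|3)=+1; (−1)^{-2·5·1}·(+1)^5·(+1)^-2 = +1.
v=2: v_2(a)=-2, v_2(b)=-10; units ≡ 5, 3 (mod 8); ε·ε+αω+βω = 0·1+-2·1+-10·1 ≡ 0  ⇒  (a,b)_2 = +1.
(13, 9867 / ℚ) ramifies at {11, 13}: a division algebra.

[11, 13]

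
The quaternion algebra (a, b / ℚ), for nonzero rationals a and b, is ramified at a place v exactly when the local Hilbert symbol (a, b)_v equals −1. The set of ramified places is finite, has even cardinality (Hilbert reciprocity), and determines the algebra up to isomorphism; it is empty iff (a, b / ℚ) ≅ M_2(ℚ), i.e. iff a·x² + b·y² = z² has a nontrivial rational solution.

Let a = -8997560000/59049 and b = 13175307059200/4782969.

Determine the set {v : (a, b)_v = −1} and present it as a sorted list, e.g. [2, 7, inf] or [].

[11, 13]

(a, b) ≡ (-11, 13) mod (ℚ^×)²; places V = {2, 3, 5, 11, 13, ∞}.
(a,b)_2: α=6, β=14; u≡5, v≡5 (mod 8); ε(u)ε(v)=0·0, αω(v)=6·1, βω(u)=14·1; sum ≡ 0  ⇒  +1.
(a,b)_∞: sgn(-11)=−, sgn(13)=+, so +1.
(a,b)_13: α=2, u≡6; β=3, v≡3 (mod 13); (6|13)=-1, (3|13)=+1; sign (−1)^0·-1^3·+1^2 = -1.
(a,b)_3: α=-10, u≡1; β=-14, v≡1 (mod 3); (1|3)=+1, (1|3)=+1; sign (−1)^0·+1^-14·+1^-10 = +1.
(a,b)_5: α=4, u≡1; β=2, v≡2 (mod 5); (1|5)=+1, (2|5)=-1; sign (−1)^0·+1^2·-1^4 = +1.
(a,b)_11: α=3, u≡6; β=4, v≡8 (mod 11); (6|11)=-1, (8|11)=-1; sign (−1)^0·-1^4·-1^3 = -1.
|Ram(-11, 13)| = 2, even; anisotropic at {11, 13}.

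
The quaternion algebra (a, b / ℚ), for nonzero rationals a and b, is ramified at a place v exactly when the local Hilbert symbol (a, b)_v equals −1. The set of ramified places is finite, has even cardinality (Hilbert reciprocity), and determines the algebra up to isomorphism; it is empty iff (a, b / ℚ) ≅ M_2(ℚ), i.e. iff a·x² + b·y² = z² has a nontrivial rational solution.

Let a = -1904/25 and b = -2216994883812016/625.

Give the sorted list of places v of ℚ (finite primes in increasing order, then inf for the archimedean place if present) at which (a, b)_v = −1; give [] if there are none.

[11, 19, 37, inf]

(a, b) ≡ (-119, -4075291) mod (ℚ^×)²; places V = {2, 5, 7, 11, 17, 19, 31, 37, ∞}.
(a,b)_7: α=1, u≡2; β=6, v≡1 (mod 7); (2|7)=+1, (1|7)=+1; sign (−1)^0·+1^6·+1^1 = +1.
(a,b)_2: α=4, β=4; u≡1, v≡5 (mod 8); ε(u)ε(v)=0·0, αω(v)=4·1, βω(u)=4·0; sum ≡ 0  ⇒  +1.
(a,b)_∞: sgn(-119)=−, sgn(-4075291)=−, so -1.
(a,b)_5: α=-2, u≡1; β=-4, v≡4 (mod 5); (1|5)=+1, (4|5)=+1; sign (−1)^0·+1^-4·+1^-2 = +1.
(a,b)_17: α=1, u≡3; β=3, v≡12 (mod 17); (3|17)=-1, (12|17)=-1; sign (−1)^0·-1^3·-1^1 = +1.
(a,b)_31: α=0, u≡28; β=1, v≡9 (mod 31); (28|31)=+1, (9|31)=+1; sign (−1)^0·+1^1·+1^0 = +1.
(a,b)_19: α=0, u≡12; β=1, v≡12 (mod 19); (12|19)=-1, (12|19)=-1; sign (−1)^0·-1^1·-1^0 = -1.
(a,b)_37: α=0, u≡23; β=1, v≡2 (mod 37); (23|37)=-1, (2|37)=-1; sign (−1)^0·-1^1·-1^0 = -1.
(a,b)_11: α=0, u≡7; β=1, v≡8 (mod 11); (7|11)=-1, (8|11)=-1; sign (−1)^0·-1^1·-1^0 = -1.
|Ram(-119, -4075291)| = 4, even; anisotropic at {11, 19, 37, ∞}.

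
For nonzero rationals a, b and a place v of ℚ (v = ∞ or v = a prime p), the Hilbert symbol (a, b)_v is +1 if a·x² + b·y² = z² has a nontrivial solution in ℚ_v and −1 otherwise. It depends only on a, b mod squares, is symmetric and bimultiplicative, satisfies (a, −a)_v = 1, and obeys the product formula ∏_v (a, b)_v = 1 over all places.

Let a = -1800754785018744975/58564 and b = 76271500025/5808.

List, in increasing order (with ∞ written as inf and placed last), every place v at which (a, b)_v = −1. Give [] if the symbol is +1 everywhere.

Mod squares: a ≡ -391, b ≡ 646323. Check v ∈ {∞, 2, 3, 5, 7, 11, 17, 19, 23, 29}.
v=17: a=17^3·(≡11), b=17^3·(≡10) mod 17; (11|17)=-1, (10|17)=-1; (−1)^{3·3·8}·(-1)^3·(-1)^3 = +1.
v=∞: -391 < 0 and 646323 > 0  ⇒  (a,b)_∞ = +1.
v=23: a=23^3·(≡16), b=23^1·(≡16) mod 23; (16|23)=+1, (16|23)=+1; (−1)^{3·1·11}·(+1)^1·(+1)^3 = -1.
v=5: a=5^2·(≡4), b=5^2·(≡2) mod 5; (4|5)=+1, (2|5)=-1; (−1)^{2·2·2}·(+1)^2·(-1)^2 = +1.
v=3: a=3^4·(≡2), b=3^-1·(≡2) mod 3; (2|3)=-1, (2|3)=-1; (−1)^{4·-1·1}·(-1)^-1·(-1)^4 = -1.
v=11: a=11^-4·(≡5), b=11^-2·(≡7) mod 11; (5|11)=+1, (7|11)=-1; (−1)^{-4·-2·5}·(+1)^-2·(-1)^-4 = +1.
v=29: a=29^2·(≡2), b=29^1·(≡21) mod 29; (2|29)=-1, (21|29)=-1; (−1)^{2·1·14}·(-1)^1·(-1)^2 = -1.
v=2: v_2(a)=-2, v_2(b)=-4; units ≡ 1, 3 (mod 8); ε·ε+αω+βω = 0·1+-2·1+-4·0 ≡ 0  ⇒  (a,b)_2 = +1.
v=7: a=7^2·(≡4), b=7^2·(≡6) mod 7; (4|7)=+1, (6|7)=-1; (−1)^{2·2·3}·(+1)^2·(-1)^2 = +1.
v=19: a=19^2·(≡10), b=19^1·(≡5) mod 19; (10|19)=-1, (5|19)=+1; (−1)^{2·1·9}·(-1)^1·(+1)^2 = -1.
Ram(-391, 646323) = {3, 19, 23, 29}; no ℚ_3-point on the conic.

[3, 19, 23, 29]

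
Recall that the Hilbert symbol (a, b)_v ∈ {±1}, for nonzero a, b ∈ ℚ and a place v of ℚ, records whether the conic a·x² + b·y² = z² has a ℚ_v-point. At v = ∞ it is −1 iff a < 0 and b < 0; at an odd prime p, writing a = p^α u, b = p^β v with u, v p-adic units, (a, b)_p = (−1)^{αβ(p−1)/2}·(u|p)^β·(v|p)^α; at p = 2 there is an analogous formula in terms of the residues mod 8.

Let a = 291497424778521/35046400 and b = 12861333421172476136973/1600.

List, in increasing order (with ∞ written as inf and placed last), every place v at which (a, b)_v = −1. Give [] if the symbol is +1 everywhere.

[17, 29, 31, 41]

(a, b) ≡ (496961, 20677) mod (ℚ^×)²; places V = {2, 3, 5, 13, 17, 23, 29, 31, 37, 41, ∞}.
(a,b)_5: α=-2, u≡1; β=-2, v≡2 (mod 5); (1|5)=+1, (2|5)=-1; sign (−1)^0·+1^-2·-1^-2 = +1.
(a,b)_2: α=-10, β=-6; u≡1, v≡5 (mod 8); ε(u)ε(v)=0·0, αω(v)=-10·1, βω(u)=-6·0; sum ≡ 0  ⇒  +1.
(a,b)_∞: sgn(496961)=+, sgn(20677)=+, so +1.
(a,b)_31: α=1, u≡8; β=3, v≡7 (mod 31); (8|31)=+1, (7|31)=+1; sign (−1)^1·+1^3·+1^1 = -1.
(a,b)_23: α=3, u≡17; β=7, v≡4 (mod 23); (17|23)=-1, (4|23)=+1; sign (−1)^1·-1^7·+1^3 = +1.
(a,b)_17: α=1, u≡14; β=2, v≡7 (mod 17); (14|17)=-1, (7|17)=-1; sign (−1)^0·-1^2·-1^1 = -1.
(a,b)_13: α=2, u≡9; β=0, v≡11 (mod 13); (9|13)=+1, (11|13)=-1; sign (−1)^0·+1^0·-1^2 = +1.
(a,b)_37: α=-2, u≡29; β=0, v≡6 (mod 37); (29|37)=-1, (6|37)=-1; sign (−1)^0·-1^0·-1^-2 = +1.
(a,b)_41: α=1, u≡30; β=2, v≡7 (mod 41); (30|41)=-1, (7|41)=-1; sign (−1)^0·-1^2·-1^1 = -1.
(a,b)_29: α=0, u≡17; β=1, v≡26 (mod 29); (17|29)=-1, (26|29)=-1; sign (−1)^0·-1^1·-1^0 = -1.
(a,b)_3: α=8, u≡2; β=2, v≡1 (mod 3); (2|3)=-1, (1|3)=+1; sign (−1)^0·-1^2·+1^8 = +1.
|Ram(496961, 20677)| = 4, even; anisotropic at {17, 29, 31, 41}.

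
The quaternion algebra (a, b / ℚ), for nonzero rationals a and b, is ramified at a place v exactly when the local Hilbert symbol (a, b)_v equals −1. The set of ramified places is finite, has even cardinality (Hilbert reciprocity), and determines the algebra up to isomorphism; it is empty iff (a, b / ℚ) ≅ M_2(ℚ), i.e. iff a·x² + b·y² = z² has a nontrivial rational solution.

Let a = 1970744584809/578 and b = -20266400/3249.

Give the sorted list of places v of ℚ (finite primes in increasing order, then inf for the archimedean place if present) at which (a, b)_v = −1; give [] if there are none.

[2, 11, 13, 29, 37, 47]

(a, b) ≡ (3933618, -1034) mod (ℚ^×)²; places V = {2, 3, 5, 7, 11, 13, 17, 19, 29, 37, 47, ∞}.
(a,b)_17: α=-2, u≡5; β=0, v≡7 (mod 17); (5|17)=-1, (7|17)=-1; sign (−1)^0·-1^0·-1^-2 = +1.
(a,b)_7: α=2, u≡6; β=2, v≡2 (mod 7); (6|7)=-1, (2|7)=+1; sign (−1)^0·-1^2·+1^2 = +1.
(a,b)_47: α=1, u≡3; β=1, v≡12 (mod 47); (3|47)=+1, (12|47)=+1; sign (−1)^1·+1^1·+1^1 = -1.
(a,b)_5: α=0, u≡3; β=2, v≡1 (mod 5); (3|5)=-1, (1|5)=+1; sign (−1)^0·-1^2·+1^0 = +1.
(a,b)_29: α=1, u≡23; β=0, v≡18 (mod 29); (23|29)=+1, (18|29)=-1; sign (−1)^0·+1^0·-1^1 = -1.
(a,b)_∞: sgn(3933618)=+, sgn(-1034)=−, so +1.
(a,b)_37: α=1, u≡14; β=0, v≡24 (mod 37); (14|37)=-1, (24|37)=-1; sign (−1)^0·-1^0·-1^1 = -1.
(a,b)_11: α=2, u≡8; β=1, v≡3 (mod 11); (8|11)=-1, (3|11)=+1; sign (−1)^0·-1^1·+1^2 = -1.
(a,b)_3: α=1, u≡2; β=-2, v≡1 (mod 3); (2|3)=-1, (1|3)=+1; sign (−1)^0·-1^-2·+1^1 = +1.
(a,b)_19: α=0, u≡13; β=-2, v≡5 (mod 19); (13|19)=-1, (5|19)=+1; sign (−1)^0·-1^-2·+1^0 = +1.
(a,b)_2: α=-1, β=5; u≡1, v≡3 (mod 8); ε(u)ε(v)=0·1, αω(v)=-1·1, βω(u)=5·0; sum ≡ 1  ⇒  -1.
(a,b)_13: α=3, u≡2; β=0, v≡11 (mod 13); (2|13)=-1, (11|13)=-1; sign (−1)^0·-1^0·-1^3 = -1.
|Ram(3933618, -1034)| = 6, even; anisotropic at {2, 11, 13, 29, 37, 47}.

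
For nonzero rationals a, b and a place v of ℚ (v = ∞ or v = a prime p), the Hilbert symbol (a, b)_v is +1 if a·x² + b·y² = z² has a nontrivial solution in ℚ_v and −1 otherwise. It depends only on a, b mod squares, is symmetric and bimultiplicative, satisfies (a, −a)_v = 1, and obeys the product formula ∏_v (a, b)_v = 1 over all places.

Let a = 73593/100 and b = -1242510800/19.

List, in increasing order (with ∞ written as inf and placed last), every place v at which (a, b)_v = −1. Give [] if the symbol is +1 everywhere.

[17, 37, 43, 47]

(a, b) ≡ (8177, -59019263) mod (ℚ^×)²; places V = {2, 3, 5, 13, 17, 19, 29, 37, 43, 47, 53, ∞}.
(a,b)_53: α=0, u≡4; β=1, v≡50 (mod 53); (4|53)=+1, (50|53)=-1; sign (−1)^0·+1^1·-1^0 = +1.
(a,b)_3: α=2, u≡2; β=0, v≡1 (mod 3); (2|3)=-1, (1|3)=+1; sign (−1)^0·-1^0·+1^2 = +1.
(a,b)_∞: sgn(8177)=+, sgn(-59019263)=−, so +1.
(a,b)_5: α=-2, u≡2; β=2, v≡2 (mod 5); (2|5)=-1, (2|5)=-1; sign (−1)^0·-1^2·-1^-2 = +1.
(a,b)_43: α=0, u≡26; β=1, v≡12 (mod 43); (26|43)=-1, (12|43)=-1; sign (−1)^0·-1^1·-1^0 = -1.
(a,b)_19: α=0, u≡5; β=-1, v≡14 (mod 19); (5|19)=+1, (14|19)=-1; sign (−1)^0·+1^-1·-1^0 = +1.
(a,b)_37: α=1, u≡21; β=0, v≡2 (mod 37); (21|37)=+1, (2|37)=-1; sign (−1)^0·+1^0·-1^1 = -1.
(a,b)_47: α=0, u≡22; β=1, v≡1 (mod 47); (22|47)=-1, (1|47)=+1; sign (−1)^0·-1^1·+1^0 = -1.
(a,b)_29: α=0, u≡6; β=1, v≡2 (mod 29); (6|29)=+1, (2|29)=-1; sign (−1)^0·+1^1·-1^0 = +1.
(a,b)_2: α=-2, β=4; u≡1, v≡1 (mod 8); ε(u)ε(v)=0·0, αω(v)=-2·0, βω(u)=4·0; sum ≡ 0  ⇒  +1.
(a,b)_13: α=1, u≡5; β=0, v≡9 (mod 13); (5|13)=-1, (9|13)=+1; sign (−1)^0·-1^0·+1^1 = +1.
(a,b)_17: α=1, u≡3; β=0, v≡12 (mod 17); (3|17)=-1, (12|17)=-1; sign (−1)^0·-1^0·-1^1 = -1.
Ram(8177, -59019263) = {17, 37, 43, 47}; no ℚ_17-point on the conic.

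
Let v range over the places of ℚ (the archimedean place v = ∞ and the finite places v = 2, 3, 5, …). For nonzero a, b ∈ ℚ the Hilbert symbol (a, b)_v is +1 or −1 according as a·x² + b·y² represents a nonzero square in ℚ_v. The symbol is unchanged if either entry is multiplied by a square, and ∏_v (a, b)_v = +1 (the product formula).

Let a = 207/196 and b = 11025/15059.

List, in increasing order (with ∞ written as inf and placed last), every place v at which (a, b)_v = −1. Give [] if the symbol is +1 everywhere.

(a, b) ≡ (23, 11) mod (ℚ^×)²; places V = {2, 3, 5, 7, 11, 23, 37, ∞}.
(a,b)_23: α=1, u≡18; β=0, v≡14 (mod 23); (18|23)=+1, (14|23)=-1; sign (−1)^0·+1^0·-1^1 = -1.
(a,b)_11: α=0, u≡1; β=-1, v≡5 (mod 11); (1|11)=+1, (5|11)=+1; sign (−1)^0·+1^-1·+1^0 = +1.
(a,b)_∞: sgn(23)=+, sgn(11)=+, so +1.
(a,b)_7: α=-2, u≡1; β=2, v≡4 (mod 7); (1|7)=+1, (4|7)=+1; sign (−1)^0·+1^2·+1^-2 = +1.
(a,b)_37: α=0, u≡2; β=-2, v≡10 (mod 37); (2|37)=-1, (10|37)=+1; sign (−1)^0·-1^-2·+1^0 = +1.
(a,b)_3: α=2, u≡2; β=2, v≡2 (mod 3); (2|3)=-1, (2|3)=-1; sign (−1)^0·-1^2·-1^2 = +1.
(a,b)_5: α=0, u≡2; β=2, v≡4 (mod 5); (2|5)=-1, (4|5)=+1; sign (−1)^0·-1^2·+1^0 = +1.
(a,b)_2: α=-2, β=0; u≡7, v≡3 (mod 8); ε(u)ε(v)=1·1, αω(v)=-2·1, βω(u)=0·0; sum ≡ 1  ⇒  -1.
Ram(23, 11) = {2, 23}; no ℚ_2-point on the conic.

[2, 23]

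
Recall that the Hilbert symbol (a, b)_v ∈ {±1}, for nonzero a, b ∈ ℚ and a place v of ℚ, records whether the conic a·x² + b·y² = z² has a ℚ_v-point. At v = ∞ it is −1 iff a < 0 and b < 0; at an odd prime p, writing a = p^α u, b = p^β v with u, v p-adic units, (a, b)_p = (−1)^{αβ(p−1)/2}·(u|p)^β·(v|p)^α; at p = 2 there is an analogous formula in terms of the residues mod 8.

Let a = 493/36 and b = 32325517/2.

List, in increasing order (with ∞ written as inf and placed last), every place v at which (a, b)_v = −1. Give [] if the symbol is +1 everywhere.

Mod squares: a ≡ 493, b ≡ 266. Check v ∈ {∞, 2, 3, 7, 17, 19, 29}.
v=17: a=17^1·(≡6), b=17^2·(≡5) mod 17; (6|17)=-1, (5|17)=-1; (−1)^{1·2·8}·(-1)^2·(-1)^1 = -1.
v=19: a=19^0·(≡10), b=19^1·(≡13) mod 19; (10|19)=-1, (13|19)=-1; (−1)^{0·1·9}·(-1)^1·(-1)^0 = -1.
v=∞: 493 > 0 and 266 > 0  ⇒  (a,b)_∞ = +1.
v=7: a=7^0·(≡3), b=7^1·(≡5) mod 7; (3|7)=-1, (5|7)=-1; (−1)^{0·1·3}·(-1)^1·(-1)^0 = -1.
v=2: v_2(a)=-2, v_2(b)=-1; units ≡ 5, 5 (mod 8); ε·ε+αω+βω = 0·0+-2·1+-1·1 ≡ 1  ⇒  (a,b)_2 = -1.
v=3: a=3^-2·(≡1), b=3^0·(≡2) mod 3; (1|3)=+1, (2|3)=-1; (−1)^{-2·0·1}·(+1)^0·(-1)^-2 = +1.
v=29: a=29^1·(≡19), b=29^2·(≡6) mod 29; (19|29)=-1, (6|29)=+1; (−1)^{1·2·14}·(-1)^2·(+1)^1 = +1.
(493, 266 / ℚ) ramifies at {2, 7, 17, 19}: a division algebra.

[2, 7, 17, 19]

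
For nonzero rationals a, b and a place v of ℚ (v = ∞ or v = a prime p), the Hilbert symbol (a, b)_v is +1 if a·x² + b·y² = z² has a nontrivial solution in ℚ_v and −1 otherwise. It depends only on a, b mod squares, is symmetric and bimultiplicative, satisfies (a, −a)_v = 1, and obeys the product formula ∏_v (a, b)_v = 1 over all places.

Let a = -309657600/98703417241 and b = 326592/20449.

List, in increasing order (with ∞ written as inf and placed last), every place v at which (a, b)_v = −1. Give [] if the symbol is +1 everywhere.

[2, 7]

Mod squares: a ≡ -21, b ≡ 7. Check v ∈ {∞, 2, 3, 5, 7, 11, 13}.
v=∞: -21 < 0 and 7 > 0  ⇒  (a,b)_∞ = +1.
v=5: a=5^2·(≡1), b=5^0·(≡3) mod 5; (1|5)=+1, (3|5)=-1; (−1)^{2·0·2}·(+1)^0·(-1)^2 = +1.
v=3: a=3^3·(≡2), b=3^6·(≡1) mod 3; (2|3)=-1, (1|3)=+1; (−1)^{3·6·1}·(-1)^6·(+1)^3 = +1.
v=11: a=11^-2·(≡4), b=11^-2·(≡6) mod 11; (4|11)=+1, (6|11)=-1; (−1)^{-2·-2·5}·(+1)^-2·(-1)^-2 = +1.
v=7: a=7^1·(≡4), b=7^1·(≡4) mod 7; (4|7)=+1, (4|7)=+1; (−1)^{1·1·3}·(+1)^1·(+1)^1 = -1.
v=13: a=13^-8·(≡2), b=13^-2·(≡8) mod 13; (2|13)=-1, (8|13)=-1; (−1)^{-8·-2·6}·(-1)^-2·(-1)^-8 = +1.
v=2: v_2(a)=16, v_2(b)=6; units ≡ 3, 7 (mod 8); ε·ε+αω+βω = 1·1+16·0+6·1 ≡ 1  ⇒  (a,b)_2 = -1.
|Ram(-21, 7)| = 2, even; anisotropic at {2, 7}.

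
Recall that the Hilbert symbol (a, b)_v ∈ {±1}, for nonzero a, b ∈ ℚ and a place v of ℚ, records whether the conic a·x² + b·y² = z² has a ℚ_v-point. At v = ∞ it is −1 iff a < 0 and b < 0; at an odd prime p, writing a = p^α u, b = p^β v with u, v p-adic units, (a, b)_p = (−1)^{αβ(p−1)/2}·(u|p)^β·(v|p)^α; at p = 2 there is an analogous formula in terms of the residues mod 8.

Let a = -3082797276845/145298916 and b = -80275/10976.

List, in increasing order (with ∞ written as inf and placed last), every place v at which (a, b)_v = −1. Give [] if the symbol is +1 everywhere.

[19, inf]

Mod squares: a ≡ -5, b ≡ -266. Check v ∈ {∞, 2, 3, 5, 7, 11, 13, 17, 19, 41}.
v=5: a=5^1·(≡1), b=5^2·(≡4) mod 5; (1|5)=+1, (4|5)=+1; (−1)^{1·2·2}·(+1)^2·(+1)^1 = +1.
v=13: a=13^2·(≡8), b=13^2·(≡8) mod 13; (8|13)=-1, (8|13)=-1; (−1)^{2·2·6}·(-1)^2·(-1)^2 = +1.
v=19: a=19^2·(≡8), b=19^1·(≡17) mod 19; (8|19)=-1, (17|19)=+1; (−1)^{2·1·9}·(-1)^1·(+1)^2 = -1.
v=17: a=17^4·(≡6), b=17^0·(≡3) mod 17; (6|17)=-1, (3|17)=-1; (−1)^{4·0·8}·(-1)^0·(-1)^4 = +1.
v=3: a=3^-2·(≡1), b=3^0·(≡1) mod 3; (1|3)=+1, (1|3)=+1; (−1)^{-2·0·1}·(+1)^0·(+1)^-2 = +1.
v=7: a=7^-4·(≡1), b=7^-3·(≡2) mod 7; (1|7)=+1, (2|7)=+1; (−1)^{-4·-3·3}·(+1)^-3·(+1)^-4 = +1.
v=41: a=41^-2·(≡5), b=41^0·(≡10) mod 41; (5|41)=+1, (10|41)=+1; (−1)^{-2·0·20}·(+1)^0·(+1)^-2 = +1.
v=11: a=11^2·(≡2), b=11^0·(≡4) mod 11; (2|11)=-1, (4|11)=+1; (−1)^{2·0·5}·(-1)^0·(+1)^2 = +1.
v=2: v_2(a)=-2, v_2(b)=-5; units ≡ 3, 3 (mod 8); ε·ε+αω+βω = 1·1+-2·1+-5·1 ≡ 0  ⇒  (a,b)_2 = +1.
v=∞: -5 < 0 and -266 < 0  ⇒  (a,b)_∞ = -1.
|Ram(-5, -266)| = 2, even; anisotropic at {19, ∞}.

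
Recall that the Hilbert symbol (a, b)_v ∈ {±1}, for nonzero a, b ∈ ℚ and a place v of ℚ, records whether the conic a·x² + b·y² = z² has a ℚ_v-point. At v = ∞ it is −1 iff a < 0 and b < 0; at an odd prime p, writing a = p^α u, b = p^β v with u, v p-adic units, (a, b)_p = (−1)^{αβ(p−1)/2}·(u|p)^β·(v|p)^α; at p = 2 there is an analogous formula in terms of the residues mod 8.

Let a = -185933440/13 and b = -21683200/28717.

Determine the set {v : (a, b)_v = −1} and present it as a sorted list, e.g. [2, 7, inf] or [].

(a, b) ≡ (-130, -91) mod (ℚ^×)²; places V = {2, 5, 7, 11, 13, 47, ∞}.
(a,b)_2: α=7, β=10; u≡7, v≡5 (mod 8); ε(u)ε(v)=1·0, αω(v)=7·1, βω(u)=10·0; sum ≡ 1  ⇒  -1.
(a,b)_47: α=0, u≡23; β=-2, v≡12 (mod 47); (23|47)=-1, (12|47)=+1; sign (−1)^0·-1^-2·+1^0 = +1.
(a,b)_5: α=1, u≡4; β=2, v≡1 (mod 5); (4|5)=+1, (1|5)=+1; sign (−1)^0·+1^2·+1^1 = +1.
(a,b)_11: α=2, u≡8; β=2, v≡8 (mod 11); (8|11)=-1, (8|11)=-1; sign (−1)^0·-1^2·-1^2 = +1.
(a,b)_13: α=-1, u≡9; β=-1, v≡6 (mod 13); (9|13)=+1, (6|13)=-1; sign (−1)^0·+1^-1·-1^-1 = -1.
(a,b)_7: α=4, u≡6; β=1, v≡4 (mod 7); (6|7)=-1, (4|7)=+1; sign (−1)^0·-1^1·+1^4 = -1.
(a,b)_∞: sgn(-130)=−, sgn(-91)=−, so -1.
(-130, -91 / ℚ) ramifies at {2, 7, 13, ∞}: a division algebra.

[2, 7, 13, inf]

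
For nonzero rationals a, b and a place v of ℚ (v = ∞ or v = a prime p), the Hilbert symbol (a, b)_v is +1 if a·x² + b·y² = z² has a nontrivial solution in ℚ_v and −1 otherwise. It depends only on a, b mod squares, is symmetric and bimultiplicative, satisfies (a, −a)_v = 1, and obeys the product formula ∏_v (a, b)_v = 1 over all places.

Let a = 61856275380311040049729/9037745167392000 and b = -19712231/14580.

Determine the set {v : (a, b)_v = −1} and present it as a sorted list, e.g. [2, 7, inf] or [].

Mod squares: a ≡ 5, b ≡ -595. Check v ∈ {∞, 2, 3, 5, 7, 11, 17, 31, 37}.
v=3: a=3^-24·(≡2), b=3^-6·(≡2) mod 3; (2|3)=-1, (2|3)=-1; (−1)^{-24·-6·1}·(-1)^-6·(-1)^-24 = +1.
v=31: a=31^2·(≡14), b=31^0·(≡8) mod 31; (14|31)=+1, (8|31)=+1; (−1)^{2·0·15}·(+1)^0·(+1)^2 = +1.
v=2: v_2(a)=-8, v_2(b)=-2; units ≡ 5, 5 (mod 8); ε·ε+αω+βω = 0·0+-8·1+-2·1 ≡ 0  ⇒  (a,b)_2 = +1.
v=7: a=7^2·(≡6), b=7^1·(≡3) mod 7; (6|7)=-1, (3|7)=-1; (−1)^{2·1·3}·(-1)^1·(-1)^2 = -1.
v=∞: 5 > 0 and -595 < 0  ⇒  (a,b)_∞ = +1.
v=5: a=5^-3·(≡4), b=5^-1·(≡4) mod 5; (4|5)=+1, (4|5)=+1; (−1)^{-3·-1·2}·(+1)^-1·(+1)^-3 = +1.
v=37: a=37^6·(≡17), b=37^2·(≡34) mod 37; (17|37)=-1, (34|37)=+1; (−1)^{6·2·18}·(-1)^2·(+1)^6 = +1.
v=11: a=11^6·(≡5), b=11^2·(≡2) mod 11; (5|11)=+1, (2|11)=-1; (−1)^{6·2·5}·(+1)^2·(-1)^6 = +1.
v=17: a=17^2·(≡3), b=17^1·(≡4) mod 17; (3|17)=-1, (4|17)=+1; (−1)^{2·1·8}·(-1)^1·(+1)^2 = -1.
(5, -595 / ℚ) ramifies at {7, 17}: a division algebra.

[7, 17]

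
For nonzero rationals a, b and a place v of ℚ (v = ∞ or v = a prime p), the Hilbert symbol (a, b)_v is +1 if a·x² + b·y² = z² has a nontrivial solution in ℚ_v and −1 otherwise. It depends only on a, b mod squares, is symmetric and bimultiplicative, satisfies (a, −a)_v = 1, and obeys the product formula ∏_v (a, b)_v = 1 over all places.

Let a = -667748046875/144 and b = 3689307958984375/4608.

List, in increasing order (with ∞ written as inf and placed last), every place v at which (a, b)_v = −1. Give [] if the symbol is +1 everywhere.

(a, b) ≡ (-35, 15470) mod (ℚ^×)²; places V = {2, 3, 5, 7, 13, 17, ∞}.
(a,b)_2: α=-4, β=-9; u≡5, v≡7 (mod 8); ε(u)ε(v)=0·1, αω(v)=-4·0, βω(u)=-9·1; sum ≡ 1  ⇒  -1.
(a,b)_13: α=2, u≡12; β=3, v≡8 (mod 13); (12|13)=+1, (8|13)=-1; sign (−1)^0·+1^3·-1^2 = +1.
(a,b)_5: α=9, u≡2; β=11, v≡4 (mod 5); (2|5)=-1, (4|5)=+1; sign (−1)^0·-1^11·+1^9 = -1.
(a,b)_∞: sgn(-35)=−, sgn(15470)=+, so +1.
(a,b)_7: α=1, u≡4; β=1, v≡5 (mod 7); (4|7)=+1, (5|7)=-1; sign (−1)^1·+1^1·-1^1 = +1.
(a,b)_17: α=2, u≡2; β=3, v≡2 (mod 17); (2|17)=+1, (2|17)=+1; sign (−1)^0·+1^3·+1^2 = +1.
(a,b)_3: α=-2, u≡1; β=-2, v≡2 (mod 3); (1|3)=+1, (2|3)=-1; sign (−1)^0·+1^-2·-1^-2 = +1.
(-35, 15470 / ℚ) ramifies at {2, 5}: a division algebra.

[2, 5]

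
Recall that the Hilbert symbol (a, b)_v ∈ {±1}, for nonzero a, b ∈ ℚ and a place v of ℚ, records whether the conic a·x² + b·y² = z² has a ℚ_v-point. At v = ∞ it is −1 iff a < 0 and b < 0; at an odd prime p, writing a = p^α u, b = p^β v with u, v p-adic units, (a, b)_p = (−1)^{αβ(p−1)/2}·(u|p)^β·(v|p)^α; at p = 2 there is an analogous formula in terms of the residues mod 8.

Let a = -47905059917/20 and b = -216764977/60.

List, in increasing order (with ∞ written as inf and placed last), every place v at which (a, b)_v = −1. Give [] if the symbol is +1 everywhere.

(a, b) ≡ (-13585, -53295) mod (ℚ^×)²; places V = {2, 3, 5, 11, 13, 17, 19, ∞}.
(a,b)_13: α=3, u≡5; β=2, v≡8 (mod 13); (5|13)=-1, (8|13)=-1; sign (−1)^0·-1^2·-1^3 = -1.
(a,b)_∞: sgn(-13585)=−, sgn(-53295)=−, so -1.
(a,b)_17: α=2, u≡13; β=1, v≡6 (mod 17); (13|17)=+1, (6|17)=-1; sign (−1)^0·+1^1·-1^2 = +1.
(a,b)_5: α=-1, u≡2; β=-1, v≡4 (mod 5); (2|5)=-1, (4|5)=+1; sign (−1)^0·-1^-1·+1^-1 = -1.
(a,b)_3: α=0, u≡2; β=-1, v≡1 (mod 3); (2|3)=-1, (1|3)=+1; sign (−1)^0·-1^-1·+1^0 = -1.
(a,b)_11: α=1, u≡6; β=1, v≡2 (mod 11); (6|11)=-1, (2|11)=-1; sign (−1)^1·-1^1·-1^1 = -1.
(a,b)_19: α=3, u≡4; β=3, v≡17 (mod 19); (4|19)=+1, (17|19)=+1; sign (−1)^1·+1^3·+1^3 = -1.
(a,b)_2: α=-2, β=-2; u≡7, v≡1 (mod 8); ε(u)ε(v)=1·0, αω(v)=-2·0, βω(u)=-2·0; sum ≡ 0  ⇒  +1.
|Ram(-13585, -53295)| = 6, even; anisotropic at {3, 5, 11, 13, 19, ∞}.

[3, 5, 11, 13, 19, inf]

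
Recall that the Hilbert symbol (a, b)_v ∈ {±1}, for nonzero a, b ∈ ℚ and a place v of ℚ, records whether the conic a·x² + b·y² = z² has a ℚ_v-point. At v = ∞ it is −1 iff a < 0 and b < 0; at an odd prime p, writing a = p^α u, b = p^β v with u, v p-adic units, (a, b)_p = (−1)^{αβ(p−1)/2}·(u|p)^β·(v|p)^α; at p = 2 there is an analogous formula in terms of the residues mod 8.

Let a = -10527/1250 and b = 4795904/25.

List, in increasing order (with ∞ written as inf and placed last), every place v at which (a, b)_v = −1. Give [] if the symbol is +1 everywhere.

(a, b) ≡ (-174, 18734) mod (ℚ^×)²; places V = {2, 3, 5, 11, 17, 19, 29, ∞}.
(a,b)_5: α=-4, u≡4; β=-2, v≡4 (mod 5); (4|5)=+1, (4|5)=+1; sign (−1)^0·+1^-2·+1^-4 = +1.
(a,b)_∞: sgn(-174)=−, sgn(18734)=+, so +1.
(a,b)_2: α=-1, β=9; u≡1, v≡7 (mod 8); ε(u)ε(v)=0·1, αω(v)=-1·0, βω(u)=9·0; sum ≡ 0  ⇒  +1.
(a,b)_17: α=0, u≡9; β=1, v≡6 (mod 17); (9|17)=+1, (6|17)=-1; sign (−1)^0·+1^1·-1^0 = +1.
(a,b)_3: α=1, u≡2; β=0, v≡2 (mod 3); (2|3)=-1, (2|3)=-1; sign (−1)^0·-1^0·-1^1 = -1.
(a,b)_29: α=1, u≡24; β=1, v≡10 (mod 29); (24|29)=+1, (10|29)=-1; sign (−1)^0·+1^1·-1^1 = -1.
(a,b)_11: α=2, u≡8; β=0, v≡1 (mod 11); (8|11)=-1, (1|11)=+1; sign (−1)^0·-1^0·+1^2 = +1.
(a,b)_19: α=0, u≡5; β=1, v≡16 (mod 19); (5|19)=+1, (16|19)=+1; sign (−1)^0·+1^1·+1^0 = +1.
(-174, 18734 / ℚ) ramifies at {3, 29}: a division algebra.

[3, 29]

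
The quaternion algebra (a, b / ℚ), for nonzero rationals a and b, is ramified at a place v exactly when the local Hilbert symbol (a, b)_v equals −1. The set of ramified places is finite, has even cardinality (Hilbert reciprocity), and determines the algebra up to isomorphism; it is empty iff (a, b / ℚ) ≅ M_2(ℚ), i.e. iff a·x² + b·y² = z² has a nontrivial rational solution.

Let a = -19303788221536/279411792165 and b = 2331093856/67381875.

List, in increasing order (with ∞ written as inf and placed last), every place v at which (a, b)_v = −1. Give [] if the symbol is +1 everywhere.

[3, 13]

(a, b) ≡ (-510510, 34034) mod (ℚ^×)²; places V = {2, 3, 5, 7, 11, 13, 17, 29, 31, 43, ∞}.
(a,b)_31: α=2, u≡22; β=2, v≡29 (mod 31); (22|31)=-1, (29|31)=-1; sign (−1)^0·-1^2·-1^2 = +1.
(a,b)_11: α=-3, u≡7; β=-3, v≡1 (mod 11); (7|11)=-1, (1|11)=+1; sign (−1)^1·-1^-3·+1^-3 = +1.
(a,b)_5: α=-1, u≡3; β=-4, v≡1 (mod 5); (3|5)=-1, (1|5)=+1; sign (−1)^0·-1^-4·+1^-1 = +1.
(a,b)_43: α=-2, u≡8; β=0, v≡23 (mod 43); (8|43)=-1, (23|43)=+1; sign (−1)^0·-1^0·+1^-2 = +1.
(a,b)_13: α=3, u≡9; β=1, v≡5 (mod 13); (9|13)=+1, (5|13)=-1; sign (−1)^0·+1^1·-1^3 = -1.
(a,b)_2: α=5, β=5; u≡1, v≡1 (mod 8); ε(u)ε(v)=0·0, αω(v)=5·0, βω(u)=5·0; sum ≡ 0  ⇒  +1.
(a,b)_3: α=-3, u≡2; β=-4, v≡2 (mod 3); (2|3)=-1, (2|3)=-1; sign (−1)^0·-1^-4·-1^-3 = -1.
(a,b)_7: α=5, u≡5; β=3, v≡4 (mod 7); (5|7)=-1, (4|7)=+1; sign (−1)^1·-1^3·+1^5 = +1.
(a,b)_17: α=1, u≡16; β=1, v≡1 (mod 17); (16|17)=+1, (1|17)=+1; sign (−1)^0·+1^1·+1^1 = +1.
(a,b)_∞: sgn(-510510)=−, sgn(34034)=+, so +1.
(a,b)_29: α=-2, u≡13; β=0, v≡18 (mod 29); (13|29)=+1, (18|29)=-1; sign (−1)^0·+1^0·-1^-2 = +1.
(-510510, 34034 / ℚ) ramifies at {3, 13}: a division algebra.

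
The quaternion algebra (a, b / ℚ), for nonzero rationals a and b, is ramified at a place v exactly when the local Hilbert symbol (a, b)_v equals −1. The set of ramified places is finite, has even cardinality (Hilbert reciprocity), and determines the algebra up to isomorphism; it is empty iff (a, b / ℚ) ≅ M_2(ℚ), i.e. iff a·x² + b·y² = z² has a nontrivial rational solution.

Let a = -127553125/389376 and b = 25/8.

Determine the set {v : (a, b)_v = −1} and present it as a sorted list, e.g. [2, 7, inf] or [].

Mod squares: a ≡ -85, b ≡ 2. Check v ∈ {∞, 2, 3, 5, 7, 13, 17}.
v=13: a=13^-2·(≡5), b=13^0·(≡8) mod 13; (5|13)=-1, (8|13)=-1; (−1)^{-2·0·6}·(-1)^0·(-1)^-2 = +1.
v=17: a=17^1·(≡10), b=17^0·(≡1) mod 17; (10|17)=-1, (1|17)=+1; (−1)^{1·0·8}·(-1)^0·(+1)^1 = +1.
v=5: a=5^5·(≡3), b=5^2·(≡2) mod 5; (3|5)=-1, (2|5)=-1; (−1)^{5·2·2}·(-1)^2·(-1)^5 = -1.
v=3: a=3^-2·(≡2), b=3^0·(≡2) mod 3; (2|3)=-1, (2|3)=-1; (−1)^{-2·0·1}·(-1)^0·(-1)^-2 = +1.
v=7: a=7^4·(≡5), b=7^0·(≡4) mod 7; (5|7)=-1, (4|7)=+1; (−1)^{4·0·3}·(-1)^0·(+1)^4 = +1.
v=∞: -85 < 0 and 2 > 0  ⇒  (a,b)_∞ = +1.
v=2: v_2(a)=-8, v_2(b)=-3; units ≡ 3, 1 (mod 8); ε·ε+αω+βω = 1·0+-8·0+-3·1 ≡ 1  ⇒  (a,b)_2 = -1.
Ram(-85, 2) = {2, 5}; no ℚ_2-point on the conic.

[2, 5]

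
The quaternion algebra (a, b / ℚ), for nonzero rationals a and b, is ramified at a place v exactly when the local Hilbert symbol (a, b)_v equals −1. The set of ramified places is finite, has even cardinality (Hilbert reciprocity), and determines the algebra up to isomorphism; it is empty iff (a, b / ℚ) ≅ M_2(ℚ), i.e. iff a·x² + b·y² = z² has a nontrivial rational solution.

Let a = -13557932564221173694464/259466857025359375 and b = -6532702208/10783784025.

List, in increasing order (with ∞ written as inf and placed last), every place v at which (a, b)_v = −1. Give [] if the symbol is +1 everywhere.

Mod squares: a ≡ -42, b ≡ -2. Check v ∈ {∞, 2, 3, 5, 7, 17, 19, 23, 43, 47}.
v=3: a=3^5·(≡1), b=3^-2·(≡1) mod 3; (1|3)=+1, (1|3)=+1; (−1)^{5·-2·1}·(+1)^-2·(+1)^5 = +1.
v=17: a=17^-2·(≡9), b=17^0·(≡2) mod 17; (9|17)=+1, (2|17)=+1; (−1)^{-2·0·8}·(+1)^0·(+1)^-2 = +1.
v=47: a=47^2·(≡15), b=47^2·(≡15) mod 47; (15|47)=-1, (15|47)=-1; (−1)^{2·2·23}·(-1)^2·(-1)^2 = +1.
v=7: a=7^-5·(≡2), b=7^-2·(≡6) mod 7; (2|7)=+1, (6|7)=-1; (−1)^{-5·-2·3}·(+1)^-2·(-1)^-5 = -1.
v=43: a=43^-4·(≡1), b=43^-2·(≡6) mod 43; (1|43)=+1, (6|43)=+1; (−1)^{-4·-2·21}·(+1)^-2·(+1)^-4 = +1.
v=∞: -42 < 0 and -2 < 0  ⇒  (a,b)_∞ = -1.
v=5: a=5^-6·(≡2), b=5^-2·(≡2) mod 5; (2|5)=-1, (2|5)=-1; (−1)^{-6·-2·2}·(-1)^-2·(-1)^-6 = +1.
v=23: a=23^0·(≡3), b=23^-2·(≡17) mod 23; (3|23)=+1, (17|23)=-1; (−1)^{0·-2·11}·(+1)^-2·(-1)^0 = +1.
v=2: v_2(a)=29, v_2(b)=13; units ≡ 3, 7 (mod 8); ε·ε+αω+βω = 1·1+29·0+13·1 ≡ 0  ⇒  (a,b)_2 = +1.
v=19: a=19^6·(≡10), b=19^2·(≡16) mod 19; (10|19)=-1, (16|19)=+1; (−1)^{6·2·9}·(-1)^2·(+1)^6 = +1.
Ram(-42, -2) = {7, ∞}; no ℚ_7-point on the conic.

[7, inf]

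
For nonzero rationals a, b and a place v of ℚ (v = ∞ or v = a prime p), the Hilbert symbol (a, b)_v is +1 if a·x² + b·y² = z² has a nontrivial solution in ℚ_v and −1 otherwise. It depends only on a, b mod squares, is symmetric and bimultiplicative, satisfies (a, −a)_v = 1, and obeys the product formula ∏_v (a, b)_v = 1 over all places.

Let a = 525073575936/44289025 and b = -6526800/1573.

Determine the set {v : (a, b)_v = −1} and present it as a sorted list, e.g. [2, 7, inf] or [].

(a, b) ≡ (39, -481) mod (ℚ^×)²; places V = {2, 3, 5, 7, 11, 13, 37, ∞}.
(a,b)_7: α=4, u≡4; β=2, v≡2 (mod 7); (4|7)=+1, (2|7)=+1; sign (−1)^0·+1^2·+1^4 = +1.
(a,b)_5: α=-2, u≡1; β=2, v≡1 (mod 5); (1|5)=+1, (1|5)=+1; sign (−1)^0·+1^2·+1^-2 = +1.
(a,b)_11: α=-6, u≡10; β=-2, v≡3 (mod 11); (10|11)=-1, (3|11)=+1; sign (−1)^0·-1^-2·+1^-6 = +1.
(a,b)_3: α=1, u≡1; β=2, v≡2 (mod 3); (1|3)=+1, (2|3)=-1; sign (−1)^0·+1^2·-1^1 = -1.
(a,b)_13: α=1, u≡4; β=-1, v≡8 (mod 13); (4|13)=+1, (8|13)=-1; sign (−1)^0·+1^-1·-1^1 = -1.
(a,b)_37: α=2, u≡5; β=1, v≡32 (mod 37); (5|37)=-1, (32|37)=-1; sign (−1)^0·-1^1·-1^2 = -1.
(a,b)_2: α=12, β=4; u≡7, v≡7 (mod 8); ε(u)ε(v)=1·1, αω(v)=12·0, βω(u)=4·0; sum ≡ 1  ⇒  -1.
(a,b)_∞: sgn(39)=+, sgn(-481)=−, so +1.
|Ram(39, -481)| = 4, even; anisotropic at {2, 3, 13, 37}.

[2, 3, 13, 37]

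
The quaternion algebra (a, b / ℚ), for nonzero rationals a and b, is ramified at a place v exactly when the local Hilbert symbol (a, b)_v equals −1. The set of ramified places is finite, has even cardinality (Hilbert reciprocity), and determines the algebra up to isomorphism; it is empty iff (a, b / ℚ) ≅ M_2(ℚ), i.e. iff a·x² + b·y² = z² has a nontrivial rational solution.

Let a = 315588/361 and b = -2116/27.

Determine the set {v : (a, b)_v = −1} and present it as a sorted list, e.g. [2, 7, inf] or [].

Mod squares: a ≡ 273, b ≡ -3. Check v ∈ {∞, 2, 3, 7, 13, 17, 19, 23}.
v=∞: 273 > 0 and -3 < 0  ⇒  (a,b)_∞ = +1.
v=7: a=7^1·(≡1), b=7^0·(≡2) mod 7; (1|7)=+1, (2|7)=+1; (−1)^{1·0·3}·(+1)^0·(+1)^1 = +1.
v=2: v_2(a)=2, v_2(b)=2; units ≡ 1, 5 (mod 8); ε·ε+αω+βω = 0·0+2·1+2·0 ≡ 0  ⇒  (a,b)_2 = +1.
v=23: a=23^0·(≡19), b=23^2·(≡22) mod 23; (19|23)=-1, (22|23)=-1; (−1)^{0·2·11}·(-1)^2·(-1)^0 = +1.
v=3: a=3^1·(≡1), b=3^-3·(≡2) mod 3; (1|3)=+1, (2|3)=-1; (−1)^{1·-3·1}·(+1)^-3·(-1)^1 = +1.
v=17: a=17^2·(≡1), b=17^0·(≡6) mod 17; (1|17)=+1, (6|17)=-1; (−1)^{2·0·8}·(+1)^0·(-1)^2 = +1.
v=19: a=19^-2·(≡17), b=19^0·(≡11) mod 19; (17|19)=+1, (11|19)=+1; (−1)^{-2·0·9}·(+1)^0·(+1)^-2 = +1.
v=13: a=13^1·(≡7), b=13^0·(≡3) mod 13; (7|13)=-1, (3|13)=+1; (−1)^{1·0·6}·(-1)^0·(+1)^1 = +1.
Ram(a, b) = ∅: the form 273·x² + -3·y² − z² is isotropic over every ℚ_v, so by Hasse–Minkowski it is isotropic over ℚ.

[]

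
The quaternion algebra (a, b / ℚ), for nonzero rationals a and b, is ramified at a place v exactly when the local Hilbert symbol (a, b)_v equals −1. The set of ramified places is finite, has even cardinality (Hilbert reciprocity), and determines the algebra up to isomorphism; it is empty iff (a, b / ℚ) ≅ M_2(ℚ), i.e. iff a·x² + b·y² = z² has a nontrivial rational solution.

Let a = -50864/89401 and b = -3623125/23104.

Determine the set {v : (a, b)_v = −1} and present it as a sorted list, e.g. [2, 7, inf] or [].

(a, b) ≡ (-11, -5797) mod (ℚ^×)²; places V = {2, 5, 11, 13, 17, 19, 23, 31, ∞}.
(a,b)_23: α=-2, u≡13; β=0, v≡15 (mod 23); (13|23)=+1, (15|23)=-1; sign (−1)^0·+1^0·-1^-2 = +1.
(a,b)_∞: sgn(-11)=−, sgn(-5797)=−, so -1.
(a,b)_19: α=0, u≡3; β=-2, v≡6 (mod 19); (3|19)=-1, (6|19)=+1; sign (−1)^0·-1^-2·+1^0 = +1.
(a,b)_11: α=1, u≡10; β=1, v≡5 (mod 11); (10|11)=-1, (5|11)=+1; sign (−1)^1·-1^1·+1^1 = +1.
(a,b)_5: α=0, u≡1; β=4, v≡2 (mod 5); (1|5)=+1, (2|5)=-1; sign (−1)^0·+1^4·-1^0 = +1.
(a,b)_13: α=-2, u≡2; β=0, v≡9 (mod 13); (2|13)=-1, (9|13)=+1; sign (−1)^0·-1^0·+1^-2 = +1.
(a,b)_17: α=2, u≡3; β=1, v≡4 (mod 17); (3|17)=-1, (4|17)=+1; sign (−1)^0·-1^1·+1^2 = -1.
(a,b)_31: α=0, u≡8; β=1, v≡27 (mod 31); (8|31)=+1, (27|31)=-1; sign (−1)^0·+1^1·-1^0 = +1.
(a,b)_2: α=4, β=-6; u≡5, v≡3 (mod 8); ε(u)ε(v)=0·1, αω(v)=4·1, βω(u)=-6·1; sum ≡ 0  ⇒  +1.
Ram(-11, -5797) = {17, ∞}; no ℚ_17-point on the conic.

[17, inf]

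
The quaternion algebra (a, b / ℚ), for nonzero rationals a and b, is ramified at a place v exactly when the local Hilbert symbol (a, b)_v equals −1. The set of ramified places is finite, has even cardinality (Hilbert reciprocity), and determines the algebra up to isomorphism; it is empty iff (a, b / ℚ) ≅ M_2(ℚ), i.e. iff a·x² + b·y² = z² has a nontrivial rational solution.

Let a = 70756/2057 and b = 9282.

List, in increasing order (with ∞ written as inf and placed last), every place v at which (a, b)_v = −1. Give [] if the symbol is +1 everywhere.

[3, 7]

(a, b) ≡ (17, 9282) mod (ℚ^×)²; places V = {2, 3, 7, 11, 13, 17, 19, ∞}.
(a,b)_2: α=2, β=1; u≡1, v≡1 (mod 8); ε(u)ε(v)=0·0, αω(v)=2·0, βω(u)=1·0; sum ≡ 0  ⇒  +1.
(a,b)_7: α=2, u≡5; β=1, v≡3 (mod 7); (5|7)=-1, (3|7)=-1; sign (−1)^0·-1^1·-1^2 = -1.
(a,b)_13: α=0, u≡12; β=1, v≡12 (mod 13); (12|13)=+1, (12|13)=+1; sign (−1)^0·+1^1·+1^0 = +1.
(a,b)_17: α=-1, u≡1; β=1, v≡2 (mod 17); (1|17)=+1, (2|17)=+1; sign (−1)^0·+1^1·+1^-1 = +1.
(a,b)_11: α=-2, u≡8; β=0, v≡9 (mod 11); (8|11)=-1, (9|11)=+1; sign (−1)^0·-1^0·+1^-2 = +1.
(a,b)_∞: sgn(17)=+, sgn(9282)=+, so +1.
(a,b)_3: α=0, u≡2; β=1, v≡1 (mod 3); (2|3)=-1, (1|3)=+1; sign (−1)^0·-1^1·+1^0 = -1.
(a,b)_19: α=2, u≡5; β=0, v≡10 (mod 19); (5|19)=+1, (10|19)=-1; sign (−1)^0·+1^0·-1^2 = +1.
|Ram(17, 9282)| = 2, even; anisotropic at {3, 7}.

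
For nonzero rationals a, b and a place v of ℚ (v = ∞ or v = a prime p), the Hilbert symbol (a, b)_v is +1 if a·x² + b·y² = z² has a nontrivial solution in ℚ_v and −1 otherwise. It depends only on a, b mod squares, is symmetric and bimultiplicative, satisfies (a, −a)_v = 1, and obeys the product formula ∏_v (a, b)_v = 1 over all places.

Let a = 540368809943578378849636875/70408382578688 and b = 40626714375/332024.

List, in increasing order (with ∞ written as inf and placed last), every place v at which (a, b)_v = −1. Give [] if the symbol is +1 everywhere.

Mod squares: a ≡ 38, b ≡ 3458. Check v ∈ {∞, 2, 3, 5, 7, 11, 13, 19, 43, 47}.
v=3: a=3^2·(≡2), b=3^6·(≡2) mod 3; (2|3)=-1, (2|3)=-1; (−1)^{2·6·1}·(-1)^6·(-1)^2 = +1.
v=7: a=7^-4·(≡3), b=7^-3·(≡1) mod 7; (3|7)=-1, (1|7)=+1; (−1)^{-4·-3·3}·(-1)^-3·(+1)^-4 = -1.
v=5: a=5^4·(≡3), b=5^4·(≡2) mod 5; (3|5)=-1, (2|5)=-1; (−1)^{4·4·2}·(-1)^4·(-1)^4 = +1.
v=19: a=19^11·(≡10), b=19^3·(≡11) mod 19; (10|19)=-1, (11|19)=+1; (−1)^{11·3·9}·(-1)^3·(+1)^11 = +1.
v=47: a=47^4·(≡45), b=47^0·(≡27) mod 47; (45|47)=-1, (27|47)=+1; (−1)^{4·0·23}·(-1)^0·(+1)^4 = +1.
v=13: a=13^2·(≡9), b=13^1·(≡2) mod 13; (9|13)=+1, (2|13)=-1; (−1)^{2·1·6}·(+1)^1·(-1)^2 = +1.
v=∞: 38 > 0 and 3458 > 0  ⇒  (a,b)_∞ = +1.
v=43: a=43^-2·(≡23), b=43^0·(≡39) mod 43; (23|43)=+1, (39|43)=-1; (−1)^{-2·0·21}·(+1)^0·(-1)^-2 = +1.
v=2: v_2(a)=-17, v_2(b)=-3; units ≡ 3, 1 (mod 8); ε·ε+αω+βω = 1·0+-17·0+-3·1 ≡ 1  ⇒  (a,b)_2 = -1.
v=11: a=11^-2·(≡5), b=11^-2·(≡1) mod 11; (5|11)=+1, (1|11)=+1; (−1)^{-2·-2·5}·(+1)^-2·(+1)^-2 = +1.
Ram(38, 3458) = {2, 7}; no ℚ_2-point on the conic.

[2, 7]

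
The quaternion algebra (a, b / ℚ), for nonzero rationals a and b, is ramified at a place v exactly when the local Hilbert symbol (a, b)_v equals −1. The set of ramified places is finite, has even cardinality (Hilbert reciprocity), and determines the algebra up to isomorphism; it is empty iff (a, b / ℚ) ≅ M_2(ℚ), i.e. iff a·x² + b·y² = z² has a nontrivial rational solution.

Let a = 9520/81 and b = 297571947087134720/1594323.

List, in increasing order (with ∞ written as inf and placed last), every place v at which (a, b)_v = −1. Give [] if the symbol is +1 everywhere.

[2, 5]

Mod squares: a ≡ 595, b ≡ 15. Check v ∈ {∞, 2, 3, 5, 7, 11, 13, 17}.
v=2: v_2(a)=4, v_2(b)=22; units ≡ 3, 7 (mod 8); ε·ε+αω+βω = 1·1+4·0+22·1 ≡ 1  ⇒  (a,b)_2 = -1.
v=17: a=17^1·(≡13), b=17^2·(≡2) mod 17; (13|17)=+1, (2|17)=+1; (−1)^{1·2·8}·(+1)^2·(+1)^1 = +1.
v=11: a=11^0·(≡4), b=11^2·(≡1) mod 11; (4|11)=+1, (1|11)=+1; (−1)^{0·2·5}·(+1)^2·(+1)^0 = +1.
v=∞: 595 > 0 and 15 > 0  ⇒  (a,b)_∞ = +1.
v=13: a=13^0·(≡10), b=13^2·(≡6) mod 13; (10|13)=+1, (6|13)=-1; (−1)^{0·2·6}·(+1)^2·(-1)^0 = +1.
v=5: a=5^1·(≡4), b=5^1·(≡3) mod 5; (4|5)=+1, (3|5)=-1; (−1)^{1·1·2}·(+1)^1·(-1)^1 = -1.
v=7: a=7^1·(≡4), b=7^4·(≡4) mod 7; (4|7)=+1, (4|7)=+1; (−1)^{1·4·3}·(+1)^4·(+1)^1 = +1.
v=3: a=3^-4·(≡1), b=3^-13·(≡2) mod 3; (1|3)=+1, (2|3)=-1; (−1)^{-4·-13·1}·(+1)^-13·(-1)^-4 = +1.
Ram(595, 15) = {2, 5}; no ℚ_2-point on the conic.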